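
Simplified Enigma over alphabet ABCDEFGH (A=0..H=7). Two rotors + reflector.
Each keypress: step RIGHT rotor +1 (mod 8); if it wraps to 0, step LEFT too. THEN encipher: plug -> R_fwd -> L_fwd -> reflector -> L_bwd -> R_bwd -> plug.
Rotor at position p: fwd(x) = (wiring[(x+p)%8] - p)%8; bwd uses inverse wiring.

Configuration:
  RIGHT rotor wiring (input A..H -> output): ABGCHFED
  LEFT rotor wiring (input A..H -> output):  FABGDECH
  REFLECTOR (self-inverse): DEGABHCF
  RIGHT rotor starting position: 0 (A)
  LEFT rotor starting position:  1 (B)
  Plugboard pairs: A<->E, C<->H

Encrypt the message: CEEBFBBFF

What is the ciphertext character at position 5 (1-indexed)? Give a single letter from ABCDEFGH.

Char 1 ('C'): step: R->1, L=1; C->plug->H->R->H->L->E->refl->B->L'->F->R'->B->plug->B
Char 2 ('E'): step: R->2, L=1; E->plug->A->R->E->L->D->refl->A->L'->B->R'->F->plug->F
Char 3 ('E'): step: R->3, L=1; E->plug->A->R->H->L->E->refl->B->L'->F->R'->F->plug->F
Char 4 ('B'): step: R->4, L=1; B->plug->B->R->B->L->A->refl->D->L'->E->R'->E->plug->A
Char 5 ('F'): step: R->5, L=1; F->plug->F->R->B->L->A->refl->D->L'->E->R'->E->plug->A

A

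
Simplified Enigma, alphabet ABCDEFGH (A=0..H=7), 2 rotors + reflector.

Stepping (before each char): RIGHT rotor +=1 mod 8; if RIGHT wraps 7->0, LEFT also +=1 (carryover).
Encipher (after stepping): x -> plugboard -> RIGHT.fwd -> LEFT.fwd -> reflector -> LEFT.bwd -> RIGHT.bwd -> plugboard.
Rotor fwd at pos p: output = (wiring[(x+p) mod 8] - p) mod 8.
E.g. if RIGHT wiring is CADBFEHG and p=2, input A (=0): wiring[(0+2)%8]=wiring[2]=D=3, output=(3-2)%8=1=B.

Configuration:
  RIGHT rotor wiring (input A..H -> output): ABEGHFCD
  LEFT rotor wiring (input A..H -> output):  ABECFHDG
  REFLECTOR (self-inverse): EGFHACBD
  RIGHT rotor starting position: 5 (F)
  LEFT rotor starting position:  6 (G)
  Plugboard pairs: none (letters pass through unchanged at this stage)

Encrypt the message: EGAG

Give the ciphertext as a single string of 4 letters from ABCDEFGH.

Answer: DHCB

Derivation:
Char 1 ('E'): step: R->6, L=6; E->plug->E->R->G->L->H->refl->D->L'->D->R'->D->plug->D
Char 2 ('G'): step: R->7, L=6; G->plug->G->R->G->L->H->refl->D->L'->D->R'->H->plug->H
Char 3 ('A'): step: R->0, L->7 (L advanced); A->plug->A->R->A->L->H->refl->D->L'->E->R'->C->plug->C
Char 4 ('G'): step: R->1, L=7; G->plug->G->R->C->L->C->refl->F->L'->D->R'->B->plug->B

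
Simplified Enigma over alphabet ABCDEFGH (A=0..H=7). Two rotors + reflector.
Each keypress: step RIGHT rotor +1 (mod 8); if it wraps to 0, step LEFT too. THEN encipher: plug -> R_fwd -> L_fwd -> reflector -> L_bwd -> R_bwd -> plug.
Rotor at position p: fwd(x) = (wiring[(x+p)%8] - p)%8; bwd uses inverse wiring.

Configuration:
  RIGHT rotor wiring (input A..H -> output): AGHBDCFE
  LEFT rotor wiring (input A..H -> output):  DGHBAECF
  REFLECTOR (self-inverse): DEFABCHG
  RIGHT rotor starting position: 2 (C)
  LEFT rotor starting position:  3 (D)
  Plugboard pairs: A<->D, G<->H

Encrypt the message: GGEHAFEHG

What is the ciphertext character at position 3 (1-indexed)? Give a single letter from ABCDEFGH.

Char 1 ('G'): step: R->3, L=3; G->plug->H->R->E->L->C->refl->F->L'->B->R'->E->plug->E
Char 2 ('G'): step: R->4, L=3; G->plug->H->R->F->L->A->refl->D->L'->G->R'->B->plug->B
Char 3 ('E'): step: R->5, L=3; E->plug->E->R->B->L->F->refl->C->L'->E->R'->G->plug->H

H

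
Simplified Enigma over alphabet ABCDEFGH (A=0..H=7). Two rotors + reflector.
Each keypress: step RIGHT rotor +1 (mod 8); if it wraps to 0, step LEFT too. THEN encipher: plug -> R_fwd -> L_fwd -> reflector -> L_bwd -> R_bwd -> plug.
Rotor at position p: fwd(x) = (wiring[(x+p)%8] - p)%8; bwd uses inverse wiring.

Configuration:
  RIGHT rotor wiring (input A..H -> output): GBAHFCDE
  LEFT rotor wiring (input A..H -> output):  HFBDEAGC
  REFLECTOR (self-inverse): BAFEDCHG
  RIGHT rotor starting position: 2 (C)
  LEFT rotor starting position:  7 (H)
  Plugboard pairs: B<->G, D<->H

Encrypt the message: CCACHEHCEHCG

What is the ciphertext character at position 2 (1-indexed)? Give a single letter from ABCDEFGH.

Char 1 ('C'): step: R->3, L=7; C->plug->C->R->H->L->H->refl->G->L'->C->R'->B->plug->G
Char 2 ('C'): step: R->4, L=7; C->plug->C->R->H->L->H->refl->G->L'->C->R'->E->plug->E

E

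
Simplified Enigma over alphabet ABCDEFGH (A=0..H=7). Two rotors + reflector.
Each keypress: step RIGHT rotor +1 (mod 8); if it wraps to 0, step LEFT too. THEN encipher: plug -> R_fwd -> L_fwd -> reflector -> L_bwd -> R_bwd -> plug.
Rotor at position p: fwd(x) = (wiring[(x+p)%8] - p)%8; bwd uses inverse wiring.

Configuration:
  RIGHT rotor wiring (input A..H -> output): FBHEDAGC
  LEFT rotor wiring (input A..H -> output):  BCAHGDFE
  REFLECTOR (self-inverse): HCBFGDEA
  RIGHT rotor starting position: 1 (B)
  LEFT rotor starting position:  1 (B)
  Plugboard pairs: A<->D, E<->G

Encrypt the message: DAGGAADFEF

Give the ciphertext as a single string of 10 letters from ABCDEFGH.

Answer: BEDAFFGCDB

Derivation:
Char 1 ('D'): step: R->2, L=1; D->plug->A->R->F->L->E->refl->G->L'->C->R'->B->plug->B
Char 2 ('A'): step: R->3, L=1; A->plug->D->R->D->L->F->refl->D->L'->G->R'->G->plug->E
Char 3 ('G'): step: R->4, L=1; G->plug->E->R->B->L->H->refl->A->L'->H->R'->A->plug->D
Char 4 ('G'): step: R->5, L=1; G->plug->E->R->E->L->C->refl->B->L'->A->R'->D->plug->A
Char 5 ('A'): step: R->6, L=1; A->plug->D->R->D->L->F->refl->D->L'->G->R'->F->plug->F
Char 6 ('A'): step: R->7, L=1; A->plug->D->R->A->L->B->refl->C->L'->E->R'->F->plug->F
Char 7 ('D'): step: R->0, L->2 (L advanced); D->plug->A->R->F->L->C->refl->B->L'->D->R'->E->plug->G
Char 8 ('F'): step: R->1, L=2; F->plug->F->R->F->L->C->refl->B->L'->D->R'->C->plug->C
Char 9 ('E'): step: R->2, L=2; E->plug->G->R->D->L->B->refl->C->L'->F->R'->A->plug->D
Char 10 ('F'): step: R->3, L=2; F->plug->F->R->C->L->E->refl->G->L'->A->R'->B->plug->B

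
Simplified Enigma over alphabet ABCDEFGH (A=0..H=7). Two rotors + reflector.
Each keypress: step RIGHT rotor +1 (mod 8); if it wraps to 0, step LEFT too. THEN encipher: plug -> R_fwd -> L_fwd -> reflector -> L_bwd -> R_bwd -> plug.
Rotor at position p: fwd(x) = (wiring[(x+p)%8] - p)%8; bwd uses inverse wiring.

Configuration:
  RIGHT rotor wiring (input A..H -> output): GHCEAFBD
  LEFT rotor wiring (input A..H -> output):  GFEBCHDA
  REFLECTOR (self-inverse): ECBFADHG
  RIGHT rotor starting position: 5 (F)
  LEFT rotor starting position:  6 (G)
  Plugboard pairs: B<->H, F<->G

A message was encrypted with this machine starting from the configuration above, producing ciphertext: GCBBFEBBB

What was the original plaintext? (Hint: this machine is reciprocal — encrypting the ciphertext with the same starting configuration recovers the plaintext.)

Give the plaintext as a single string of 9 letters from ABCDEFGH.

Char 1 ('G'): step: R->6, L=6; G->plug->F->R->G->L->E->refl->A->L'->C->R'->G->plug->F
Char 2 ('C'): step: R->7, L=6; C->plug->C->R->A->L->F->refl->D->L'->F->R'->E->plug->E
Char 3 ('B'): step: R->0, L->7 (L advanced); B->plug->H->R->D->L->F->refl->D->L'->F->R'->F->plug->G
Char 4 ('B'): step: R->1, L=7; B->plug->H->R->F->L->D->refl->F->L'->D->R'->C->plug->C
Char 5 ('F'): step: R->2, L=7; F->plug->G->R->E->L->C->refl->B->L'->A->R'->A->plug->A
Char 6 ('E'): step: R->3, L=7; E->plug->E->R->A->L->B->refl->C->L'->E->R'->G->plug->F
Char 7 ('B'): step: R->4, L=7; B->plug->H->R->A->L->B->refl->C->L'->E->R'->A->plug->A
Char 8 ('B'): step: R->5, L=7; B->plug->H->R->D->L->F->refl->D->L'->F->R'->F->plug->G
Char 9 ('B'): step: R->6, L=7; B->plug->H->R->H->L->E->refl->A->L'->G->R'->F->plug->G

Answer: FEGCAFAGG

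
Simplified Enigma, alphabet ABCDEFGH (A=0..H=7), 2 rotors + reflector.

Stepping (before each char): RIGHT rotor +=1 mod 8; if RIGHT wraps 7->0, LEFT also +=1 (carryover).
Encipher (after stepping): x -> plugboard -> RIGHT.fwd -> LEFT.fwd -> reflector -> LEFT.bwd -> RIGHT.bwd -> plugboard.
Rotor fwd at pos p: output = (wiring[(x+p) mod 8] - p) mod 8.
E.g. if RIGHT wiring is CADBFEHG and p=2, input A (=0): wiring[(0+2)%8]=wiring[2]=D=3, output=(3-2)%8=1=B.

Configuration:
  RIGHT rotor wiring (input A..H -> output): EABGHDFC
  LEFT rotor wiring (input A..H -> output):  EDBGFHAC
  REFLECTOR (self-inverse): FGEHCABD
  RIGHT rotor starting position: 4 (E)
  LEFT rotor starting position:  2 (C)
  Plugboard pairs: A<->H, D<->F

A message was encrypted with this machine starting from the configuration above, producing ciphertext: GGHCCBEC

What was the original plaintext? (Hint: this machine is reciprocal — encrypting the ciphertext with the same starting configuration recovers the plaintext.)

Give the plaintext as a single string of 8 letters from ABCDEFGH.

Answer: HCBAHDGA

Derivation:
Char 1 ('G'): step: R->5, L=2; G->plug->G->R->B->L->E->refl->C->L'->G->R'->A->plug->H
Char 2 ('G'): step: R->6, L=2; G->plug->G->R->B->L->E->refl->C->L'->G->R'->C->plug->C
Char 3 ('H'): step: R->7, L=2; H->plug->A->R->D->L->F->refl->A->L'->F->R'->B->plug->B
Char 4 ('C'): step: R->0, L->3 (L advanced); C->plug->C->R->B->L->C->refl->E->L'->C->R'->H->plug->A
Char 5 ('C'): step: R->1, L=3; C->plug->C->R->F->L->B->refl->G->L'->H->R'->A->plug->H
Char 6 ('B'): step: R->2, L=3; B->plug->B->R->E->L->H->refl->D->L'->A->R'->F->plug->D
Char 7 ('E'): step: R->3, L=3; E->plug->E->R->H->L->G->refl->B->L'->F->R'->G->plug->G
Char 8 ('C'): step: R->4, L=3; C->plug->C->R->B->L->C->refl->E->L'->C->R'->H->plug->A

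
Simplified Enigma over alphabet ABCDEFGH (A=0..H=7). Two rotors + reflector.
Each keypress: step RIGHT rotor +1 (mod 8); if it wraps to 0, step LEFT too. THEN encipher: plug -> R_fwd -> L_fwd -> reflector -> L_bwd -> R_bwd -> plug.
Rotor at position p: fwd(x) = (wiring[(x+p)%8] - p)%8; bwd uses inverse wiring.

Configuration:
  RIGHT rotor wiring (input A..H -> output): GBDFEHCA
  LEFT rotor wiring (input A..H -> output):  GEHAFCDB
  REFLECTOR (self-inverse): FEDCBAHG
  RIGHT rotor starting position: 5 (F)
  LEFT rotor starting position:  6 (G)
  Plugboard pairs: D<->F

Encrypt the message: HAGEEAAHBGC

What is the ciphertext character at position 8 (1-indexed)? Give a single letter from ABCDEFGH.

Char 1 ('H'): step: R->6, L=6; H->plug->H->R->B->L->D->refl->C->L'->F->R'->E->plug->E
Char 2 ('A'): step: R->7, L=6; A->plug->A->R->B->L->D->refl->C->L'->F->R'->F->plug->D
Char 3 ('G'): step: R->0, L->7 (L advanced); G->plug->G->R->C->L->F->refl->A->L'->D->R'->C->plug->C
Char 4 ('E'): step: R->1, L=7; E->plug->E->R->G->L->D->refl->C->L'->A->R'->A->plug->A
Char 5 ('E'): step: R->2, L=7; E->plug->E->R->A->L->C->refl->D->L'->G->R'->F->plug->D
Char 6 ('A'): step: R->3, L=7; A->plug->A->R->C->L->F->refl->A->L'->D->R'->F->plug->D
Char 7 ('A'): step: R->4, L=7; A->plug->A->R->A->L->C->refl->D->L'->G->R'->C->plug->C
Char 8 ('H'): step: R->5, L=7; H->plug->H->R->H->L->E->refl->B->L'->E->R'->E->plug->E

E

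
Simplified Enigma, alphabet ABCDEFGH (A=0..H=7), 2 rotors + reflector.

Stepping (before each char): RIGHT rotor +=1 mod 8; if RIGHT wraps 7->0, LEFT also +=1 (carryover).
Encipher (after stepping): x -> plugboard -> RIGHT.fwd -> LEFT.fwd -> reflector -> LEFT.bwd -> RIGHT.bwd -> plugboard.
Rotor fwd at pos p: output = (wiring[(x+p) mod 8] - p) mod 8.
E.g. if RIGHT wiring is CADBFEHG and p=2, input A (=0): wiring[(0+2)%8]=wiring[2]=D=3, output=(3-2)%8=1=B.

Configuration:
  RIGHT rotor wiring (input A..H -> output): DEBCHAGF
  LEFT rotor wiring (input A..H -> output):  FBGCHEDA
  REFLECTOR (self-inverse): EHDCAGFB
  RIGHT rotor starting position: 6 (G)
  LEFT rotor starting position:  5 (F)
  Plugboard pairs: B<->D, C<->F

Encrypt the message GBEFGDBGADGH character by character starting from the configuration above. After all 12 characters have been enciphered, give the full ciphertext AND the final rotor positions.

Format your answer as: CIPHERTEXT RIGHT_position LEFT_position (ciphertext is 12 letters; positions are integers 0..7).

Char 1 ('G'): step: R->7, L=5; G->plug->G->R->B->L->G->refl->F->L'->G->R'->A->plug->A
Char 2 ('B'): step: R->0, L->6 (L advanced); B->plug->D->R->C->L->H->refl->B->L'->G->R'->G->plug->G
Char 3 ('E'): step: R->1, L=6; E->plug->E->R->H->L->G->refl->F->L'->A->R'->B->plug->D
Char 4 ('F'): step: R->2, L=6; F->plug->C->R->F->L->E->refl->A->L'->E->R'->E->plug->E
Char 5 ('G'): step: R->3, L=6; G->plug->G->R->B->L->C->refl->D->L'->D->R'->D->plug->B
Char 6 ('D'): step: R->4, L=6; D->plug->B->R->E->L->A->refl->E->L'->F->R'->G->plug->G
Char 7 ('B'): step: R->5, L=6; B->plug->D->R->G->L->B->refl->H->L'->C->R'->H->plug->H
Char 8 ('G'): step: R->6, L=6; G->plug->G->R->B->L->C->refl->D->L'->D->R'->E->plug->E
Char 9 ('A'): step: R->7, L=6; A->plug->A->R->G->L->B->refl->H->L'->C->R'->D->plug->B
Char 10 ('D'): step: R->0, L->7 (L advanced); D->plug->B->R->E->L->D->refl->C->L'->C->R'->D->plug->B
Char 11 ('G'): step: R->1, L=7; G->plug->G->R->E->L->D->refl->C->L'->C->R'->H->plug->H
Char 12 ('H'): step: R->2, L=7; H->plug->H->R->C->L->C->refl->D->L'->E->R'->E->plug->E
Final: ciphertext=AGDEBGHEBBHE, RIGHT=2, LEFT=7

Answer: AGDEBGHEBBHE 2 7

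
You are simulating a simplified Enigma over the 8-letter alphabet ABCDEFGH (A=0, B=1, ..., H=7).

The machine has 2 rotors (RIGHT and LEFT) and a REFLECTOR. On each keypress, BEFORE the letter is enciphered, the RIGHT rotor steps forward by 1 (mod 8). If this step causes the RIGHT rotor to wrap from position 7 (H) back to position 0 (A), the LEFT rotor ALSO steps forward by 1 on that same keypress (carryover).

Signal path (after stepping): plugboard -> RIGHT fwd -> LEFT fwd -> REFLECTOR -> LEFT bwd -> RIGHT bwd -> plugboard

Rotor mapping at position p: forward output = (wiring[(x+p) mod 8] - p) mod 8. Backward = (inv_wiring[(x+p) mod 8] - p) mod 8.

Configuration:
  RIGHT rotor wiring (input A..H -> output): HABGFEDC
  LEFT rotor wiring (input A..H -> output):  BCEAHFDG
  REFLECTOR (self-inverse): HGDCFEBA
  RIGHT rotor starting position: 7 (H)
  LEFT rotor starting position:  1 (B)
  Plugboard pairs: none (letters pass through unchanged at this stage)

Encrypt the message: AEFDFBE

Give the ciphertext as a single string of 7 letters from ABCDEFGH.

Char 1 ('A'): step: R->0, L->2 (L advanced); A->plug->A->R->H->L->A->refl->H->L'->G->R'->D->plug->D
Char 2 ('E'): step: R->1, L=2; E->plug->E->R->D->L->D->refl->C->L'->A->R'->B->plug->B
Char 3 ('F'): step: R->2, L=2; F->plug->F->R->A->L->C->refl->D->L'->D->R'->C->plug->C
Char 4 ('D'): step: R->3, L=2; D->plug->D->R->A->L->C->refl->D->L'->D->R'->A->plug->A
Char 5 ('F'): step: R->4, L=2; F->plug->F->R->E->L->B->refl->G->L'->B->R'->A->plug->A
Char 6 ('B'): step: R->5, L=2; B->plug->B->R->G->L->H->refl->A->L'->H->R'->A->plug->A
Char 7 ('E'): step: R->6, L=2; E->plug->E->R->D->L->D->refl->C->L'->A->R'->F->plug->F

Answer: DBCAAAF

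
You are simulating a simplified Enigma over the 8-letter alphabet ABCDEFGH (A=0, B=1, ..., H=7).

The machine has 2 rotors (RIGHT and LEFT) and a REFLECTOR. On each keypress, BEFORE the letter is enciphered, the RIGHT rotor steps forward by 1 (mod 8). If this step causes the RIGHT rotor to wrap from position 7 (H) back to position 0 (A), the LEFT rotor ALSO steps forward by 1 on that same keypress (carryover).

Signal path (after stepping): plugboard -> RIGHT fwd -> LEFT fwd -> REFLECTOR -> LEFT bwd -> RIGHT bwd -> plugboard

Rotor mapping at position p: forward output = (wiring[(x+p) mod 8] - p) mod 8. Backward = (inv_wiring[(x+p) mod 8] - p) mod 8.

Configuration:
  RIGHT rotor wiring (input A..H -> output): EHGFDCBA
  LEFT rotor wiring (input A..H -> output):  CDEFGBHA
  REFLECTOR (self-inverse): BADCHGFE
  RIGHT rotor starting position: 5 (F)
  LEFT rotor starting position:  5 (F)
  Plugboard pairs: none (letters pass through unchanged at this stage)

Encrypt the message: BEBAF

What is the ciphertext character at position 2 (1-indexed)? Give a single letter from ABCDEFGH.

Char 1 ('B'): step: R->6, L=5; B->plug->B->R->C->L->D->refl->C->L'->B->R'->D->plug->D
Char 2 ('E'): step: R->7, L=5; E->plug->E->R->G->L->A->refl->B->L'->H->R'->D->plug->D

D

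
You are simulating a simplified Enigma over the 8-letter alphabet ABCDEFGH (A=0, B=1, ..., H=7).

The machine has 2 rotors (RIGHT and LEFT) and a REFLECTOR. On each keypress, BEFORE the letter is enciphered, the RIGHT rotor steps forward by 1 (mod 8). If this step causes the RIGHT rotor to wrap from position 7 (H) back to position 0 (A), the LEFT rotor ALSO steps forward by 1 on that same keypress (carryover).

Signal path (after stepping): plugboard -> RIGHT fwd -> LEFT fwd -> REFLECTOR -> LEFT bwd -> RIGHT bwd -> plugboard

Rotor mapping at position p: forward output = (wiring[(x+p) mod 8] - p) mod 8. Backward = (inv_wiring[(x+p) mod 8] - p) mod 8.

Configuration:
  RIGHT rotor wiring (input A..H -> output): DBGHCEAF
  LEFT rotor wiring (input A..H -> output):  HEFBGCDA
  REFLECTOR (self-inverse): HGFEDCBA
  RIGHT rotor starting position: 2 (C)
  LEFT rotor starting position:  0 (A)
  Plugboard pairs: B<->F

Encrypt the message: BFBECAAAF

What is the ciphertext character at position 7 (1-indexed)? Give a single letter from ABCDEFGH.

Char 1 ('B'): step: R->3, L=0; B->plug->F->R->A->L->H->refl->A->L'->H->R'->B->plug->F
Char 2 ('F'): step: R->4, L=0; F->plug->B->R->A->L->H->refl->A->L'->H->R'->E->plug->E
Char 3 ('B'): step: R->5, L=0; B->plug->F->R->B->L->E->refl->D->L'->G->R'->D->plug->D
Char 4 ('E'): step: R->6, L=0; E->plug->E->R->A->L->H->refl->A->L'->H->R'->B->plug->F
Char 5 ('C'): step: R->7, L=0; C->plug->C->R->C->L->F->refl->C->L'->F->R'->G->plug->G
Char 6 ('A'): step: R->0, L->1 (L advanced); A->plug->A->R->D->L->F->refl->C->L'->F->R'->H->plug->H
Char 7 ('A'): step: R->1, L=1; A->plug->A->R->A->L->D->refl->E->L'->B->R'->D->plug->D

D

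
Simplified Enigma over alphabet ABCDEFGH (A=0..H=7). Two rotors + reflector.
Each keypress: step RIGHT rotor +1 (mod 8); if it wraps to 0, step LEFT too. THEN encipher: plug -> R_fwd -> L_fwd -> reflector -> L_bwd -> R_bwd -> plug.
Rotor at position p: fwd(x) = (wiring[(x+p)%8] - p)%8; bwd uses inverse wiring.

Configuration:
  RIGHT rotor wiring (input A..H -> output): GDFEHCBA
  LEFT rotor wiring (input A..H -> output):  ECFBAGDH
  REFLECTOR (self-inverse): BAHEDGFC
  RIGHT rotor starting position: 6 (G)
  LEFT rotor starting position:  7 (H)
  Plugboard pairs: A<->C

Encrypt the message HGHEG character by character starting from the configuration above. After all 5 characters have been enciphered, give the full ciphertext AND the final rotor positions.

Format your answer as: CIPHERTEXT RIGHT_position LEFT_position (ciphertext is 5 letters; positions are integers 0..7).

Answer: BECHD 3 0

Derivation:
Char 1 ('H'): step: R->7, L=7; H->plug->H->R->C->L->D->refl->E->L'->H->R'->B->plug->B
Char 2 ('G'): step: R->0, L->0 (L advanced); G->plug->G->R->B->L->C->refl->H->L'->H->R'->E->plug->E
Char 3 ('H'): step: R->1, L=0; H->plug->H->R->F->L->G->refl->F->L'->C->R'->A->plug->C
Char 4 ('E'): step: R->2, L=0; E->plug->E->R->H->L->H->refl->C->L'->B->R'->H->plug->H
Char 5 ('G'): step: R->3, L=0; G->plug->G->R->A->L->E->refl->D->L'->G->R'->D->plug->D
Final: ciphertext=BECHD, RIGHT=3, LEFT=0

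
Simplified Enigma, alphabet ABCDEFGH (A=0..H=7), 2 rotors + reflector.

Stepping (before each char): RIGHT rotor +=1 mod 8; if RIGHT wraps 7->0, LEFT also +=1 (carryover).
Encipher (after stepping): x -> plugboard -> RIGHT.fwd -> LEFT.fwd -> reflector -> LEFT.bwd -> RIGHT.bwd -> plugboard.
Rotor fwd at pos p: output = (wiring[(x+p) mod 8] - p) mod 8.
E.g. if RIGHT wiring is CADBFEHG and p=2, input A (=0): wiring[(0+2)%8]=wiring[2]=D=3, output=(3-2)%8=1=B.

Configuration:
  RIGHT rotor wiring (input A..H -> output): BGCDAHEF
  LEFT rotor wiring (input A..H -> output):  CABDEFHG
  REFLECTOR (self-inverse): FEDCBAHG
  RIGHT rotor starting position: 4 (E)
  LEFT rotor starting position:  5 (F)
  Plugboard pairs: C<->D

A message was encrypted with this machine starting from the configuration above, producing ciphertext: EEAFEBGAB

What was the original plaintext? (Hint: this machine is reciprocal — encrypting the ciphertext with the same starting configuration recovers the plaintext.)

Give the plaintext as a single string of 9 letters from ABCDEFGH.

Answer: CHDBCCDBG

Derivation:
Char 1 ('E'): step: R->5, L=5; E->plug->E->R->B->L->C->refl->D->L'->E->R'->D->plug->C
Char 2 ('E'): step: R->6, L=5; E->plug->E->R->E->L->D->refl->C->L'->B->R'->H->plug->H
Char 3 ('A'): step: R->7, L=5; A->plug->A->R->G->L->G->refl->H->L'->H->R'->C->plug->D
Char 4 ('F'): step: R->0, L->6 (L advanced); F->plug->F->R->H->L->H->refl->G->L'->G->R'->B->plug->B
Char 5 ('E'): step: R->1, L=6; E->plug->E->R->G->L->G->refl->H->L'->H->R'->D->plug->C
Char 6 ('B'): step: R->2, L=6; B->plug->B->R->B->L->A->refl->F->L'->F->R'->D->plug->C
Char 7 ('G'): step: R->3, L=6; G->plug->G->R->D->L->C->refl->D->L'->E->R'->C->plug->D
Char 8 ('A'): step: R->4, L=6; A->plug->A->R->E->L->D->refl->C->L'->D->R'->B->plug->B
Char 9 ('B'): step: R->5, L=6; B->plug->B->R->H->L->H->refl->G->L'->G->R'->G->plug->G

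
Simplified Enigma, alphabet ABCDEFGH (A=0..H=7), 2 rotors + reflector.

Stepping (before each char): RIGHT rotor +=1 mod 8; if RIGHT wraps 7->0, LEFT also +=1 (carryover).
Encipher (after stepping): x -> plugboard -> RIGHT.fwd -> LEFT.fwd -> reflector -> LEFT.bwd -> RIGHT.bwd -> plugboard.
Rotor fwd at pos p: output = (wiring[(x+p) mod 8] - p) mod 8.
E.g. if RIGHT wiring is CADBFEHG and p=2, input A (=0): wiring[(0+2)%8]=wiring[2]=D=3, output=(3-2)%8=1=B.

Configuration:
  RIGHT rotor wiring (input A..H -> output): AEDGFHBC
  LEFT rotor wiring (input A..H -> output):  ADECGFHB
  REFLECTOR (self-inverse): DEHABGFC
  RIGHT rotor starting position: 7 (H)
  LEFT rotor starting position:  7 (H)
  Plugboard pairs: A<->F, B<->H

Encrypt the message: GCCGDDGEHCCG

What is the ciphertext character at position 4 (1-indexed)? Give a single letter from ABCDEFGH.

Char 1 ('G'): step: R->0, L->0 (L advanced); G->plug->G->R->B->L->D->refl->A->L'->A->R'->A->plug->F
Char 2 ('C'): step: R->1, L=0; C->plug->C->R->F->L->F->refl->G->L'->E->R'->D->plug->D
Char 3 ('C'): step: R->2, L=0; C->plug->C->R->D->L->C->refl->H->L'->G->R'->G->plug->G
Char 4 ('G'): step: R->3, L=0; G->plug->G->R->B->L->D->refl->A->L'->A->R'->H->plug->B

B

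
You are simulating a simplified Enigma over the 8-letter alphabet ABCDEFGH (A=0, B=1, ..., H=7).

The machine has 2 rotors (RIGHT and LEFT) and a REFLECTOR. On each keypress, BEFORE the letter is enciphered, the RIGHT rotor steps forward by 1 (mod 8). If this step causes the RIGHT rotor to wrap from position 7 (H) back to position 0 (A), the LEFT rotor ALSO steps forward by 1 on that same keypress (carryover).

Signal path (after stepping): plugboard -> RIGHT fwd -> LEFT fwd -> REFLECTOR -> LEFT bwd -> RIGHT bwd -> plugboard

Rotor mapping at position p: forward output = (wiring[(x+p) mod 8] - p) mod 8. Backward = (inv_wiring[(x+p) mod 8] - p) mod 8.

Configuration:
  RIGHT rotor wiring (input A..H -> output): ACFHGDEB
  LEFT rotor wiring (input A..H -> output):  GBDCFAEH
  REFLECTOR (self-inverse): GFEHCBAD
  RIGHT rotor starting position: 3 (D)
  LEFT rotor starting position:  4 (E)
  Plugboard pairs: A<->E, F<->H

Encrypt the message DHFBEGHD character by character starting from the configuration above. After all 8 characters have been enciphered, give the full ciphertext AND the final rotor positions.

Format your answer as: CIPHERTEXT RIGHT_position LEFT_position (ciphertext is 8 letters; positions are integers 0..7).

Char 1 ('D'): step: R->4, L=4; D->plug->D->R->F->L->F->refl->B->L'->A->R'->C->plug->C
Char 2 ('H'): step: R->5, L=4; H->plug->F->R->A->L->B->refl->F->L'->F->R'->E->plug->A
Char 3 ('F'): step: R->6, L=4; F->plug->H->R->F->L->F->refl->B->L'->A->R'->G->plug->G
Char 4 ('B'): step: R->7, L=4; B->plug->B->R->B->L->E->refl->C->L'->E->R'->G->plug->G
Char 5 ('E'): step: R->0, L->5 (L advanced); E->plug->A->R->A->L->D->refl->H->L'->B->R'->H->plug->F
Char 6 ('G'): step: R->1, L=5; G->plug->G->R->A->L->D->refl->H->L'->B->R'->A->plug->E
Char 7 ('H'): step: R->2, L=5; H->plug->F->R->H->L->A->refl->G->L'->F->R'->B->plug->B
Char 8 ('D'): step: R->3, L=5; D->plug->D->R->B->L->H->refl->D->L'->A->R'->C->plug->C
Final: ciphertext=CAGGFEBC, RIGHT=3, LEFT=5

Answer: CAGGFEBC 3 5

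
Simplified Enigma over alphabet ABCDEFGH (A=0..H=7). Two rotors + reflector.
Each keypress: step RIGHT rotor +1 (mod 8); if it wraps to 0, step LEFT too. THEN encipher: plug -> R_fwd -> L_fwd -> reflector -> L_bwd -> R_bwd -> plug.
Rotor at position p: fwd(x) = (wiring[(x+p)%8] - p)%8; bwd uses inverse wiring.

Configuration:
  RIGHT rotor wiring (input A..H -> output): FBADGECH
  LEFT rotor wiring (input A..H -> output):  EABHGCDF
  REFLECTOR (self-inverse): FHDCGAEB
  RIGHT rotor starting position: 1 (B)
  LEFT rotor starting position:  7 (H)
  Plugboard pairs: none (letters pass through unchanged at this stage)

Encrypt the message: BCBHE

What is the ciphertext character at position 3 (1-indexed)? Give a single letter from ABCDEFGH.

Char 1 ('B'): step: R->2, L=7; B->plug->B->R->B->L->F->refl->A->L'->E->R'->C->plug->C
Char 2 ('C'): step: R->3, L=7; C->plug->C->R->B->L->F->refl->A->L'->E->R'->E->plug->E
Char 3 ('B'): step: R->4, L=7; B->plug->B->R->A->L->G->refl->E->L'->H->R'->H->plug->H

H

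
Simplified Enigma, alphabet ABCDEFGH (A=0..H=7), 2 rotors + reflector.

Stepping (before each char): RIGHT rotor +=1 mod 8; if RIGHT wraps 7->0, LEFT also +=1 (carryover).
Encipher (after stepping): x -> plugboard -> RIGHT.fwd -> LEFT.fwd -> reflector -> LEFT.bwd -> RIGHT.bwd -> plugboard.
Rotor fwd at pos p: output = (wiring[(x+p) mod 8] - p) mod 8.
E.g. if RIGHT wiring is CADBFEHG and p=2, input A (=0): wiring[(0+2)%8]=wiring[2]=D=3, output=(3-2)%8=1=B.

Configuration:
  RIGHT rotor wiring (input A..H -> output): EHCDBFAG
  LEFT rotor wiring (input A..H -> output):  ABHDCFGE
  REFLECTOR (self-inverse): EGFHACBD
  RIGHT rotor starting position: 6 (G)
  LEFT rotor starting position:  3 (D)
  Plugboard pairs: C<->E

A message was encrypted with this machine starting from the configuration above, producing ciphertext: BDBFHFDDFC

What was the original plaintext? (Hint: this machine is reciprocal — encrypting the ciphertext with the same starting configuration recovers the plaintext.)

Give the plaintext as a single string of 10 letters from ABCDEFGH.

Char 1 ('B'): step: R->7, L=3; B->plug->B->R->F->L->F->refl->C->L'->C->R'->F->plug->F
Char 2 ('D'): step: R->0, L->4 (L advanced); D->plug->D->R->D->L->A->refl->E->L'->E->R'->A->plug->A
Char 3 ('B'): step: R->1, L=4; B->plug->B->R->B->L->B->refl->G->L'->A->R'->D->plug->D
Char 4 ('F'): step: R->2, L=4; F->plug->F->R->E->L->E->refl->A->L'->D->R'->D->plug->D
Char 5 ('H'): step: R->3, L=4; H->plug->H->R->H->L->H->refl->D->L'->G->R'->B->plug->B
Char 6 ('F'): step: R->4, L=4; F->plug->F->R->D->L->A->refl->E->L'->E->R'->C->plug->E
Char 7 ('D'): step: R->5, L=4; D->plug->D->R->H->L->H->refl->D->L'->G->R'->G->plug->G
Char 8 ('D'): step: R->6, L=4; D->plug->D->R->B->L->B->refl->G->L'->A->R'->B->plug->B
Char 9 ('F'): step: R->7, L=4; F->plug->F->R->C->L->C->refl->F->L'->F->R'->B->plug->B
Char 10 ('C'): step: R->0, L->5 (L advanced); C->plug->E->R->B->L->B->refl->G->L'->G->R'->H->plug->H

Answer: FADDBEGBBH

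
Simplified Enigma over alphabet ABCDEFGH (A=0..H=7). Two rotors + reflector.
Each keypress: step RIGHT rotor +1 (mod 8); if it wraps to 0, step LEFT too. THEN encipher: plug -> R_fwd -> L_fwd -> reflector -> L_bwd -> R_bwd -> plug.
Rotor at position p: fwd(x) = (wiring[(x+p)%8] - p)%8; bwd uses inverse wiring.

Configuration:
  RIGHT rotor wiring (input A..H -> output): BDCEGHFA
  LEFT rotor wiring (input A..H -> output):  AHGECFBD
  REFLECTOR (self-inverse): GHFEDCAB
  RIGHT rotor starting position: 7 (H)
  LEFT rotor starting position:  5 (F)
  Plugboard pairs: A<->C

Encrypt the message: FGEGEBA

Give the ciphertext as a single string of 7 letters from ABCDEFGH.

Char 1 ('F'): step: R->0, L->6 (L advanced); F->plug->F->R->H->L->H->refl->B->L'->D->R'->B->plug->B
Char 2 ('G'): step: R->1, L=6; G->plug->G->R->H->L->H->refl->B->L'->D->R'->C->plug->A
Char 3 ('E'): step: R->2, L=6; E->plug->E->R->D->L->B->refl->H->L'->H->R'->G->plug->G
Char 4 ('G'): step: R->3, L=6; G->plug->G->R->A->L->D->refl->E->L'->G->R'->F->plug->F
Char 5 ('E'): step: R->4, L=6; E->plug->E->R->F->L->G->refl->A->L'->E->R'->D->plug->D
Char 6 ('B'): step: R->5, L=6; B->plug->B->R->A->L->D->refl->E->L'->G->R'->E->plug->E
Char 7 ('A'): step: R->6, L=6; A->plug->C->R->D->L->B->refl->H->L'->H->R'->A->plug->C

Answer: BAGFDEC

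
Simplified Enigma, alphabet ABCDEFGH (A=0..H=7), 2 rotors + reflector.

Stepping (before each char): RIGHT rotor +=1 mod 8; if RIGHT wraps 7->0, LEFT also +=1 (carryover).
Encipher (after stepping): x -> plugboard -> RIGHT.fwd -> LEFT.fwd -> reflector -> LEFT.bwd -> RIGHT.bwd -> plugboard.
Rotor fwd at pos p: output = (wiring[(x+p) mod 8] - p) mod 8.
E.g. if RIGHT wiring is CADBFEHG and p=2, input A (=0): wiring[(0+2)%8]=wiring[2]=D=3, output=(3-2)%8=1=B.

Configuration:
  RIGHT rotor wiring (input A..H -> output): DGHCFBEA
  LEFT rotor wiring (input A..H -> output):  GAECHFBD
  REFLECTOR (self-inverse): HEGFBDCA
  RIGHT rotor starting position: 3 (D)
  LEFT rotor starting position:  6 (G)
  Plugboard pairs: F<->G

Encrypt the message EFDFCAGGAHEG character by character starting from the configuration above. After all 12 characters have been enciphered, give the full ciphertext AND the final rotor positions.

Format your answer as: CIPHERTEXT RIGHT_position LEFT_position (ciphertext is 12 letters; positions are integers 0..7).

Char 1 ('E'): step: R->4, L=6; E->plug->E->R->H->L->H->refl->A->L'->C->R'->F->plug->G
Char 2 ('F'): step: R->5, L=6; F->plug->G->R->F->L->E->refl->B->L'->G->R'->D->plug->D
Char 3 ('D'): step: R->6, L=6; D->plug->D->R->A->L->D->refl->F->L'->B->R'->E->plug->E
Char 4 ('F'): step: R->7, L=6; F->plug->G->R->C->L->A->refl->H->L'->H->R'->C->plug->C
Char 5 ('C'): step: R->0, L->7 (L advanced); C->plug->C->R->H->L->C->refl->G->L'->G->R'->B->plug->B
Char 6 ('A'): step: R->1, L=7; A->plug->A->R->F->L->A->refl->H->L'->B->R'->C->plug->C
Char 7 ('G'): step: R->2, L=7; G->plug->F->R->G->L->G->refl->C->L'->H->R'->D->plug->D
Char 8 ('G'): step: R->3, L=7; G->plug->F->R->A->L->E->refl->B->L'->C->R'->B->plug->B
Char 9 ('A'): step: R->4, L=7; A->plug->A->R->B->L->H->refl->A->L'->F->R'->B->plug->B
Char 10 ('H'): step: R->5, L=7; H->plug->H->R->A->L->E->refl->B->L'->C->R'->F->plug->G
Char 11 ('E'): step: R->6, L=7; E->plug->E->R->B->L->H->refl->A->L'->F->R'->C->plug->C
Char 12 ('G'): step: R->7, L=7; G->plug->F->R->G->L->G->refl->C->L'->H->R'->C->plug->C
Final: ciphertext=GDECBCDBBGCC, RIGHT=7, LEFT=7

Answer: GDECBCDBBGCC 7 7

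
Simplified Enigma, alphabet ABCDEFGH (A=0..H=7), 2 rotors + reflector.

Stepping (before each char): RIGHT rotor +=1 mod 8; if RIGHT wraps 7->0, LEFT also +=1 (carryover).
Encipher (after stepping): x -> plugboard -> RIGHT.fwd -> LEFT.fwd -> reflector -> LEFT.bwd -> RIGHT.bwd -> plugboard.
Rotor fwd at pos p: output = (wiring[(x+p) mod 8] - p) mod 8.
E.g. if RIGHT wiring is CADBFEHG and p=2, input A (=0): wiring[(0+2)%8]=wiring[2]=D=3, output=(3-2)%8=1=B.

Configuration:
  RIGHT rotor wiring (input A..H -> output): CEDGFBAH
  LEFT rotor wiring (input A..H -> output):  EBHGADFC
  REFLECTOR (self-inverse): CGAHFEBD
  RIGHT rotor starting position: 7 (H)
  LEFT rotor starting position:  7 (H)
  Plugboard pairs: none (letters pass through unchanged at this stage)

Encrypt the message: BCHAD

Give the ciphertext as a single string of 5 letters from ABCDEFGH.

Answer: HBFGA

Derivation:
Char 1 ('B'): step: R->0, L->0 (L advanced); B->plug->B->R->E->L->A->refl->C->L'->H->R'->H->plug->H
Char 2 ('C'): step: R->1, L=0; C->plug->C->R->F->L->D->refl->H->L'->C->R'->B->plug->B
Char 3 ('H'): step: R->2, L=0; H->plug->H->R->C->L->H->refl->D->L'->F->R'->F->plug->F
Char 4 ('A'): step: R->3, L=0; A->plug->A->R->D->L->G->refl->B->L'->B->R'->G->plug->G
Char 5 ('D'): step: R->4, L=0; D->plug->D->R->D->L->G->refl->B->L'->B->R'->A->plug->A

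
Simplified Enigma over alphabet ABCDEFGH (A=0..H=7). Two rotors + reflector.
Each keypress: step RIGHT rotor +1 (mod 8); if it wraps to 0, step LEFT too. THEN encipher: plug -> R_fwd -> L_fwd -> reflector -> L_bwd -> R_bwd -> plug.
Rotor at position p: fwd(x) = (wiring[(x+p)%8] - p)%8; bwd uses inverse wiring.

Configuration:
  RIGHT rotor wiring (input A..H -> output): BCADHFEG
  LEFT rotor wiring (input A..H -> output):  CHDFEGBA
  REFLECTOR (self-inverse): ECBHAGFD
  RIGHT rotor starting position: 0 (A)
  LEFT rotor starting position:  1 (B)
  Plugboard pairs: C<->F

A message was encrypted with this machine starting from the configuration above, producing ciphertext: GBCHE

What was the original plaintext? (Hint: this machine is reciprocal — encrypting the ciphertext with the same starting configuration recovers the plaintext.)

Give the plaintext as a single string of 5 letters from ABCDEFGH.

Answer: FGEBH

Derivation:
Char 1 ('G'): step: R->1, L=1; G->plug->G->R->F->L->A->refl->E->L'->C->R'->C->plug->F
Char 2 ('B'): step: R->2, L=1; B->plug->B->R->B->L->C->refl->B->L'->H->R'->G->plug->G
Char 3 ('C'): step: R->3, L=1; C->plug->F->R->G->L->H->refl->D->L'->D->R'->E->plug->E
Char 4 ('H'): step: R->4, L=1; H->plug->H->R->H->L->B->refl->C->L'->B->R'->B->plug->B
Char 5 ('E'): step: R->5, L=1; E->plug->E->R->F->L->A->refl->E->L'->C->R'->H->plug->H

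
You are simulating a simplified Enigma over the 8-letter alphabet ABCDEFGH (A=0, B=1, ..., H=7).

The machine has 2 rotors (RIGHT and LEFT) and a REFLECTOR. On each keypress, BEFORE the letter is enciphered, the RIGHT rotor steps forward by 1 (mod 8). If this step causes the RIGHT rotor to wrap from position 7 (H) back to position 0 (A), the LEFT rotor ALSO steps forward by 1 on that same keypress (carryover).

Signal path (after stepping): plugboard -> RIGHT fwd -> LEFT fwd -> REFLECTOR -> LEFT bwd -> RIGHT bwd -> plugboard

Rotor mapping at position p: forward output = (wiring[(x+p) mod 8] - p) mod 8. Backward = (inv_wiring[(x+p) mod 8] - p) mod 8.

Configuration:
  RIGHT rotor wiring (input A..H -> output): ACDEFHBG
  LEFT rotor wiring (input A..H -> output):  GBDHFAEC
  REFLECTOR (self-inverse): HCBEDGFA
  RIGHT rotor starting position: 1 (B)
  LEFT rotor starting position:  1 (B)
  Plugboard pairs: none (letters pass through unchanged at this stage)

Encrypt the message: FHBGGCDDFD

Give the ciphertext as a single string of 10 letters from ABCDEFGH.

Char 1 ('F'): step: R->2, L=1; F->plug->F->R->E->L->H->refl->A->L'->A->R'->H->plug->H
Char 2 ('H'): step: R->3, L=1; H->plug->H->R->A->L->A->refl->H->L'->E->R'->C->plug->C
Char 3 ('B'): step: R->4, L=1; B->plug->B->R->D->L->E->refl->D->L'->F->R'->C->plug->C
Char 4 ('G'): step: R->5, L=1; G->plug->G->R->H->L->F->refl->G->L'->C->R'->A->plug->A
Char 5 ('G'): step: R->6, L=1; G->plug->G->R->H->L->F->refl->G->L'->C->R'->C->plug->C
Char 6 ('C'): step: R->7, L=1; C->plug->C->R->D->L->E->refl->D->L'->F->R'->E->plug->E
Char 7 ('D'): step: R->0, L->2 (L advanced); D->plug->D->R->E->L->C->refl->B->L'->A->R'->A->plug->A
Char 8 ('D'): step: R->1, L=2; D->plug->D->R->E->L->C->refl->B->L'->A->R'->F->plug->F
Char 9 ('F'): step: R->2, L=2; F->plug->F->R->E->L->C->refl->B->L'->A->R'->H->plug->H
Char 10 ('D'): step: R->3, L=2; D->plug->D->R->G->L->E->refl->D->L'->C->R'->B->plug->B

Answer: HCCACEAFHB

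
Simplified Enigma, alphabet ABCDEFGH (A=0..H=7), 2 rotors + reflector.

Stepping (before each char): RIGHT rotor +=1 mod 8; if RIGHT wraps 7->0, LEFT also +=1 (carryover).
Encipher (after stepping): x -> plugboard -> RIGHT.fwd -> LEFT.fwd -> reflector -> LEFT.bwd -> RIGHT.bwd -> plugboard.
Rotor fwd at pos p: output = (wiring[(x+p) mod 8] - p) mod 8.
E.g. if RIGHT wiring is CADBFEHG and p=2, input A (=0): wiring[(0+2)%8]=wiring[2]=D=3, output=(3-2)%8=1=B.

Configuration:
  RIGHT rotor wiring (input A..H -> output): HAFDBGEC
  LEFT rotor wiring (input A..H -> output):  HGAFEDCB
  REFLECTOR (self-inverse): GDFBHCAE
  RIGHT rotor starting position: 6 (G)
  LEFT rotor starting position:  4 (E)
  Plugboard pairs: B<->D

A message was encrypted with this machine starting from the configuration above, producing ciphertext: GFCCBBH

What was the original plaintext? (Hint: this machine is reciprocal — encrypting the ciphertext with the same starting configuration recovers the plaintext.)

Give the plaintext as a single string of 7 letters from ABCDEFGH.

Char 1 ('G'): step: R->7, L=4; G->plug->G->R->H->L->B->refl->D->L'->E->R'->E->plug->E
Char 2 ('F'): step: R->0, L->5 (L advanced); F->plug->F->R->G->L->A->refl->G->L'->A->R'->B->plug->D
Char 3 ('C'): step: R->1, L=5; C->plug->C->R->C->L->E->refl->H->L'->H->R'->A->plug->A
Char 4 ('C'): step: R->2, L=5; C->plug->C->R->H->L->H->refl->E->L'->C->R'->E->plug->E
Char 5 ('B'): step: R->3, L=5; B->plug->D->R->B->L->F->refl->C->L'->D->R'->C->plug->C
Char 6 ('B'): step: R->4, L=5; B->plug->D->R->G->L->A->refl->G->L'->A->R'->C->plug->C
Char 7 ('H'): step: R->5, L=5; H->plug->H->R->E->L->B->refl->D->L'->F->R'->C->plug->C

Answer: EDAECCC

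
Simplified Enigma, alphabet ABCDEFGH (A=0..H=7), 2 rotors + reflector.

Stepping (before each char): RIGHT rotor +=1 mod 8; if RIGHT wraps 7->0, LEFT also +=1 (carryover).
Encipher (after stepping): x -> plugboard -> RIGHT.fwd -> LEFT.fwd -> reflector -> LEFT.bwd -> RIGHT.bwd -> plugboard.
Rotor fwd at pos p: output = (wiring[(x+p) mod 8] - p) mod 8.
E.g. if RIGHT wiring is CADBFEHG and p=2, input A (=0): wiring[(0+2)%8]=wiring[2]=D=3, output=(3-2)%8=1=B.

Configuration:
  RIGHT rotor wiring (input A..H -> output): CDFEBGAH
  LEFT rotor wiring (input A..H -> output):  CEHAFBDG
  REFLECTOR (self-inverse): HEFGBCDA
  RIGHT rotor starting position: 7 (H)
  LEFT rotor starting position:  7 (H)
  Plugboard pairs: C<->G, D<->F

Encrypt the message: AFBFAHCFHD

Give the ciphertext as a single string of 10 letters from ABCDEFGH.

Char 1 ('A'): step: R->0, L->0 (L advanced); A->plug->A->R->C->L->H->refl->A->L'->D->R'->B->plug->B
Char 2 ('F'): step: R->1, L=0; F->plug->D->R->A->L->C->refl->F->L'->E->R'->B->plug->B
Char 3 ('B'): step: R->2, L=0; B->plug->B->R->C->L->H->refl->A->L'->D->R'->A->plug->A
Char 4 ('F'): step: R->3, L=0; F->plug->D->R->F->L->B->refl->E->L'->B->R'->A->plug->A
Char 5 ('A'): step: R->4, L=0; A->plug->A->R->F->L->B->refl->E->L'->B->R'->G->plug->C
Char 6 ('H'): step: R->5, L=0; H->plug->H->R->E->L->F->refl->C->L'->A->R'->F->plug->D
Char 7 ('C'): step: R->6, L=0; C->plug->G->R->D->L->A->refl->H->L'->C->R'->A->plug->A
Char 8 ('F'): step: R->7, L=0; F->plug->D->R->G->L->D->refl->G->L'->H->R'->G->plug->C
Char 9 ('H'): step: R->0, L->1 (L advanced); H->plug->H->R->H->L->B->refl->E->L'->D->R'->B->plug->B
Char 10 ('D'): step: R->1, L=1; D->plug->F->R->H->L->B->refl->E->L'->D->R'->C->plug->G

Answer: BBAACDACBG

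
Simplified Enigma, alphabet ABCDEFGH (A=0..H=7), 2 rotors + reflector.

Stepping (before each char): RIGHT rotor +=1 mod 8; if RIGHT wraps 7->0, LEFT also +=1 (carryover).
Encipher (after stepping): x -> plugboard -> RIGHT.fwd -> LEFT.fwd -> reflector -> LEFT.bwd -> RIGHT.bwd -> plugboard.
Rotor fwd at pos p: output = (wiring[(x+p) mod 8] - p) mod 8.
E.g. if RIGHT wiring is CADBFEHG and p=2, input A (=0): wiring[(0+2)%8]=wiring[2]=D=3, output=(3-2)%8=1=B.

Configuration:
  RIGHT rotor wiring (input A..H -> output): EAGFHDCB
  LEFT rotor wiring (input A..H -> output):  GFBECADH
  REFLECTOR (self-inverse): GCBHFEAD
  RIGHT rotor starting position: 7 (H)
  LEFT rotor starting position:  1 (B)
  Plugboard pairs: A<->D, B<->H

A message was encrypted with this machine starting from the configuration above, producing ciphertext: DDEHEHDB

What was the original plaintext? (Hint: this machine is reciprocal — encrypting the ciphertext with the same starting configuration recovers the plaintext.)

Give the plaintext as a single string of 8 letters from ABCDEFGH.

Char 1 ('D'): step: R->0, L->2 (L advanced); D->plug->A->R->E->L->B->refl->C->L'->B->R'->H->plug->B
Char 2 ('D'): step: R->1, L=2; D->plug->A->R->H->L->D->refl->H->L'->A->R'->G->plug->G
Char 3 ('E'): step: R->2, L=2; E->plug->E->R->A->L->H->refl->D->L'->H->R'->F->plug->F
Char 4 ('H'): step: R->3, L=2; H->plug->B->R->E->L->B->refl->C->L'->B->R'->F->plug->F
Char 5 ('E'): step: R->4, L=2; E->plug->E->R->A->L->H->refl->D->L'->H->R'->B->plug->H
Char 6 ('H'): step: R->5, L=2; H->plug->B->R->F->L->F->refl->E->L'->G->R'->A->plug->D
Char 7 ('D'): step: R->6, L=2; D->plug->A->R->E->L->B->refl->C->L'->B->R'->G->plug->G
Char 8 ('B'): step: R->7, L=2; B->plug->H->R->D->L->G->refl->A->L'->C->R'->A->plug->D

Answer: BGFFHDGD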